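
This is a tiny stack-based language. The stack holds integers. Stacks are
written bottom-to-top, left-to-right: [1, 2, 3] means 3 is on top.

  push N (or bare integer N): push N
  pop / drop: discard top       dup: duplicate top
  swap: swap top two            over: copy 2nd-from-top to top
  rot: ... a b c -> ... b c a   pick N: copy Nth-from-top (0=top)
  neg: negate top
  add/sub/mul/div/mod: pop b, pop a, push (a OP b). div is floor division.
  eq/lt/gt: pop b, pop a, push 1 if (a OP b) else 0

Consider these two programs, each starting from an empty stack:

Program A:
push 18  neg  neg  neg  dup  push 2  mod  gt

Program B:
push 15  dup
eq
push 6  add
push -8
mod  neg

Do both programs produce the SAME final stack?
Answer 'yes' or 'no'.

Answer: no

Derivation:
Program A trace:
  After 'push 18': [18]
  After 'neg': [-18]
  After 'neg': [18]
  After 'neg': [-18]
  After 'dup': [-18, -18]
  After 'push 2': [-18, -18, 2]
  After 'mod': [-18, 0]
  After 'gt': [0]
Program A final stack: [0]

Program B trace:
  After 'push 15': [15]
  After 'dup': [15, 15]
  After 'eq': [1]
  After 'push 6': [1, 6]
  After 'add': [7]
  After 'push -8': [7, -8]
  After 'mod': [-1]
  After 'neg': [1]
Program B final stack: [1]
Same: no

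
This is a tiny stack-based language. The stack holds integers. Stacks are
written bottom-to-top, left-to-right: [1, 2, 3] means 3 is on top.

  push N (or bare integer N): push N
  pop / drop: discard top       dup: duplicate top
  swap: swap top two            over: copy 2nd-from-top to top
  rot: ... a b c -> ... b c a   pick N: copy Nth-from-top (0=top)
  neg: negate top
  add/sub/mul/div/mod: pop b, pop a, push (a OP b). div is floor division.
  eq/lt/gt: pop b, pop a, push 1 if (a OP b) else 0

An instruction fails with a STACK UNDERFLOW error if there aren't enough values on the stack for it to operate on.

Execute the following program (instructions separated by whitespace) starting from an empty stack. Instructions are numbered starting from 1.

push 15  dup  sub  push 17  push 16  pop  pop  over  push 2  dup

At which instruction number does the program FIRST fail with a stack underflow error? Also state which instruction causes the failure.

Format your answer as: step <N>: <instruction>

Answer: step 8: over

Derivation:
Step 1 ('push 15'): stack = [15], depth = 1
Step 2 ('dup'): stack = [15, 15], depth = 2
Step 3 ('sub'): stack = [0], depth = 1
Step 4 ('push 17'): stack = [0, 17], depth = 2
Step 5 ('push 16'): stack = [0, 17, 16], depth = 3
Step 6 ('pop'): stack = [0, 17], depth = 2
Step 7 ('pop'): stack = [0], depth = 1
Step 8 ('over'): needs 2 value(s) but depth is 1 — STACK UNDERFLOW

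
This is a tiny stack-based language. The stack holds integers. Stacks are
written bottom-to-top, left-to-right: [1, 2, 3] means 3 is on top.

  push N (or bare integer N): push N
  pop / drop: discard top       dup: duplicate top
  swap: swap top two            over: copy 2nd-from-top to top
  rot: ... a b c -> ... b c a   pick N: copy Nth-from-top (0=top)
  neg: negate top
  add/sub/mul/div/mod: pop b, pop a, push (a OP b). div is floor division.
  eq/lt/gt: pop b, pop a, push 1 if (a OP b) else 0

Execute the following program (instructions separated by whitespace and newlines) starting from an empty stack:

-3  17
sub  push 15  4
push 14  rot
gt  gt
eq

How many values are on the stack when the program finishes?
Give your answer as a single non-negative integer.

After 'push -3': stack = [-3] (depth 1)
After 'push 17': stack = [-3, 17] (depth 2)
After 'sub': stack = [-20] (depth 1)
After 'push 15': stack = [-20, 15] (depth 2)
After 'push 4': stack = [-20, 15, 4] (depth 3)
After 'push 14': stack = [-20, 15, 4, 14] (depth 4)
After 'rot': stack = [-20, 4, 14, 15] (depth 4)
After 'gt': stack = [-20, 4, 0] (depth 3)
After 'gt': stack = [-20, 1] (depth 2)
After 'eq': stack = [0] (depth 1)

Answer: 1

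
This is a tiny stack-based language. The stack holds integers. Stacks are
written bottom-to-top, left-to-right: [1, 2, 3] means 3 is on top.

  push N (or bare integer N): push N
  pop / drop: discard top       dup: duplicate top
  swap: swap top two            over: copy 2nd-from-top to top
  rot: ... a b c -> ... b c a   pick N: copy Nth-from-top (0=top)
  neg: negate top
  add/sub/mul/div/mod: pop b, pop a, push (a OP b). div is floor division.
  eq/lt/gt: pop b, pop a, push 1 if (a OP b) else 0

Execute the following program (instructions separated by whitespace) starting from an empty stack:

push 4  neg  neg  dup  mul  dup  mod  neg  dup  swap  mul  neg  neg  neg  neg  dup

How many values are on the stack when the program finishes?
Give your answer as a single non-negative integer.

Answer: 2

Derivation:
After 'push 4': stack = [4] (depth 1)
After 'neg': stack = [-4] (depth 1)
After 'neg': stack = [4] (depth 1)
After 'dup': stack = [4, 4] (depth 2)
After 'mul': stack = [16] (depth 1)
After 'dup': stack = [16, 16] (depth 2)
After 'mod': stack = [0] (depth 1)
After 'neg': stack = [0] (depth 1)
After 'dup': stack = [0, 0] (depth 2)
After 'swap': stack = [0, 0] (depth 2)
After 'mul': stack = [0] (depth 1)
After 'neg': stack = [0] (depth 1)
After 'neg': stack = [0] (depth 1)
After 'neg': stack = [0] (depth 1)
After 'neg': stack = [0] (depth 1)
After 'dup': stack = [0, 0] (depth 2)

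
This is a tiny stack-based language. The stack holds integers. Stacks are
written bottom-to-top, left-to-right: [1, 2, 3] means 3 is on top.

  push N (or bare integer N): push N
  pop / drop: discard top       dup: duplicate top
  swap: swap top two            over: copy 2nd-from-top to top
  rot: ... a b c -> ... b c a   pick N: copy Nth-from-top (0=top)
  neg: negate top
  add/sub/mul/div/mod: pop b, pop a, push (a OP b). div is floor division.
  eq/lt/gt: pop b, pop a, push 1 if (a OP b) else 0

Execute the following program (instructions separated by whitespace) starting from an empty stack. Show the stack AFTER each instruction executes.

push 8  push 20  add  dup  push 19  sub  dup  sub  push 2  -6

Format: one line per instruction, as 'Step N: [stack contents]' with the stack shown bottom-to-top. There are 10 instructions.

Step 1: [8]
Step 2: [8, 20]
Step 3: [28]
Step 4: [28, 28]
Step 5: [28, 28, 19]
Step 6: [28, 9]
Step 7: [28, 9, 9]
Step 8: [28, 0]
Step 9: [28, 0, 2]
Step 10: [28, 0, 2, -6]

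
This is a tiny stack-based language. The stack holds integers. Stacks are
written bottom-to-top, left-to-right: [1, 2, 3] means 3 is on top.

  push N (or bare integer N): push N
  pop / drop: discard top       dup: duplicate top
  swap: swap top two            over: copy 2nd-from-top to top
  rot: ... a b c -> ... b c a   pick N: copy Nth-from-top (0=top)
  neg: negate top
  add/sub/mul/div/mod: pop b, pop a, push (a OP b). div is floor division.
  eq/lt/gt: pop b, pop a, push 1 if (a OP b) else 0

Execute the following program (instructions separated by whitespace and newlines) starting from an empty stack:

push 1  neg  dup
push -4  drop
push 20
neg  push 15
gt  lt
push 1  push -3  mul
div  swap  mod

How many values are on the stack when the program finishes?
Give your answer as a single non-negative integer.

After 'push 1': stack = [1] (depth 1)
After 'neg': stack = [-1] (depth 1)
After 'dup': stack = [-1, -1] (depth 2)
After 'push -4': stack = [-1, -1, -4] (depth 3)
After 'drop': stack = [-1, -1] (depth 2)
After 'push 20': stack = [-1, -1, 20] (depth 3)
After 'neg': stack = [-1, -1, -20] (depth 3)
After 'push 15': stack = [-1, -1, -20, 15] (depth 4)
After 'gt': stack = [-1, -1, 0] (depth 3)
After 'lt': stack = [-1, 1] (depth 2)
After 'push 1': stack = [-1, 1, 1] (depth 3)
After 'push -3': stack = [-1, 1, 1, -3] (depth 4)
After 'mul': stack = [-1, 1, -3] (depth 3)
After 'div': stack = [-1, -1] (depth 2)
After 'swap': stack = [-1, -1] (depth 2)
After 'mod': stack = [0] (depth 1)

Answer: 1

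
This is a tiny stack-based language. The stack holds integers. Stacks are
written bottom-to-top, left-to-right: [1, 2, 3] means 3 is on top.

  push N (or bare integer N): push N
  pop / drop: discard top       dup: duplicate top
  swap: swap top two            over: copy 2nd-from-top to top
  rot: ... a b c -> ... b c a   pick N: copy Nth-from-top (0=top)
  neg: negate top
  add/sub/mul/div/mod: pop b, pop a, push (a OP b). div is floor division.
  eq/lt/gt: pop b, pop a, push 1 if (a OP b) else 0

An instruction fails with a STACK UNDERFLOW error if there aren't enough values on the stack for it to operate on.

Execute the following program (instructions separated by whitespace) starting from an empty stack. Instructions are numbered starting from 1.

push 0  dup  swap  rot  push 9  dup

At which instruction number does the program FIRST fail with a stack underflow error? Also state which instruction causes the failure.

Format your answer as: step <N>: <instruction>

Step 1 ('push 0'): stack = [0], depth = 1
Step 2 ('dup'): stack = [0, 0], depth = 2
Step 3 ('swap'): stack = [0, 0], depth = 2
Step 4 ('rot'): needs 3 value(s) but depth is 2 — STACK UNDERFLOW

Answer: step 4: rot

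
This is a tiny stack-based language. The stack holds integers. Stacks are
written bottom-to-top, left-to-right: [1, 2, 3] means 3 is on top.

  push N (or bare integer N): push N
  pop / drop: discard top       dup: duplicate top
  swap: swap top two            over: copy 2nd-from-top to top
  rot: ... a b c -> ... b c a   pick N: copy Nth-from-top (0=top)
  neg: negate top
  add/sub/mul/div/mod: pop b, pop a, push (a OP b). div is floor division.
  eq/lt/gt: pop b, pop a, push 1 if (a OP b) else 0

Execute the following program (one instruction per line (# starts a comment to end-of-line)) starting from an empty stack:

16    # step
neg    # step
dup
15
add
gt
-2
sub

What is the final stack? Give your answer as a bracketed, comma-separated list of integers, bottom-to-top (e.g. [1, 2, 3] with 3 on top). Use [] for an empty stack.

Answer: [2]

Derivation:
After 'push 16': [16]
After 'neg': [-16]
After 'dup': [-16, -16]
After 'push 15': [-16, -16, 15]
After 'add': [-16, -1]
After 'gt': [0]
After 'push -2': [0, -2]
After 'sub': [2]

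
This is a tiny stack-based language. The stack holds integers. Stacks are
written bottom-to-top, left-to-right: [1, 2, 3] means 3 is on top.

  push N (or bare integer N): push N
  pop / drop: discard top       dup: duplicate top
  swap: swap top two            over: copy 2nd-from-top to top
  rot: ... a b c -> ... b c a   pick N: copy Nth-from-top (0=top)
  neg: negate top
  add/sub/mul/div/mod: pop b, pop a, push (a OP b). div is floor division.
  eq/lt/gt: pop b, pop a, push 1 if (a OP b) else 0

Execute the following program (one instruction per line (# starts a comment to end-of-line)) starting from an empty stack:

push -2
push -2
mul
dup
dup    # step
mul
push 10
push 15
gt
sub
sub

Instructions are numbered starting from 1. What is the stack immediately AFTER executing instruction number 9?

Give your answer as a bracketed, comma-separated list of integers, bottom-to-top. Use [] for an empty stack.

Step 1 ('push -2'): [-2]
Step 2 ('push -2'): [-2, -2]
Step 3 ('mul'): [4]
Step 4 ('dup'): [4, 4]
Step 5 ('dup'): [4, 4, 4]
Step 6 ('mul'): [4, 16]
Step 7 ('push 10'): [4, 16, 10]
Step 8 ('push 15'): [4, 16, 10, 15]
Step 9 ('gt'): [4, 16, 0]

Answer: [4, 16, 0]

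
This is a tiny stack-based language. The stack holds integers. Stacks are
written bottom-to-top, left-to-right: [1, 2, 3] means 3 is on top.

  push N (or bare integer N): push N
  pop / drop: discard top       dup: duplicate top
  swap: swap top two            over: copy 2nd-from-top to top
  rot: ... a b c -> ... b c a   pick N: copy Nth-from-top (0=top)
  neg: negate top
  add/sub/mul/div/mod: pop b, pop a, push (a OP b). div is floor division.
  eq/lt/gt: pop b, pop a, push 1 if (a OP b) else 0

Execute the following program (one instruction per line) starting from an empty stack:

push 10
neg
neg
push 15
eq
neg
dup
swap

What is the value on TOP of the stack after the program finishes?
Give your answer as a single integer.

After 'push 10': [10]
After 'neg': [-10]
After 'neg': [10]
After 'push 15': [10, 15]
After 'eq': [0]
After 'neg': [0]
After 'dup': [0, 0]
After 'swap': [0, 0]

Answer: 0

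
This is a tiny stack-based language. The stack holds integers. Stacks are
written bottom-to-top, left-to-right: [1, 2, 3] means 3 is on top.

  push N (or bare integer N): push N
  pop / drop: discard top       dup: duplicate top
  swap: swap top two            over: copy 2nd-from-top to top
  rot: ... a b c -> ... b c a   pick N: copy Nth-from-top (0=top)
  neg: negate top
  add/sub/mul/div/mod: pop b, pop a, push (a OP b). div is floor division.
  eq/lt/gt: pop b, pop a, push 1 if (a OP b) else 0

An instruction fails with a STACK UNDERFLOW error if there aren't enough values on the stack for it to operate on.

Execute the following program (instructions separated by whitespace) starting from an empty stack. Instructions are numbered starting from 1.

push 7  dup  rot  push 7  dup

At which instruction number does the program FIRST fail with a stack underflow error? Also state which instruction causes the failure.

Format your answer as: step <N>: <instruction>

Step 1 ('push 7'): stack = [7], depth = 1
Step 2 ('dup'): stack = [7, 7], depth = 2
Step 3 ('rot'): needs 3 value(s) but depth is 2 — STACK UNDERFLOW

Answer: step 3: rot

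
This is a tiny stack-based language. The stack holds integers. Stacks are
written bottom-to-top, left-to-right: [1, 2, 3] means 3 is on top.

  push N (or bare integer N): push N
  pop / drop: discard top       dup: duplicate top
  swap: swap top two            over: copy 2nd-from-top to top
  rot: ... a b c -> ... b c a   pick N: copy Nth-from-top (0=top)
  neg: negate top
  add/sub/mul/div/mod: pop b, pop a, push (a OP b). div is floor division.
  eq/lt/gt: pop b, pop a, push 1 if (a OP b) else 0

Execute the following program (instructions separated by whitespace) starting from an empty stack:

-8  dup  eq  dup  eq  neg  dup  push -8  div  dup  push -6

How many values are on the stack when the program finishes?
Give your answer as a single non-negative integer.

After 'push -8': stack = [-8] (depth 1)
After 'dup': stack = [-8, -8] (depth 2)
After 'eq': stack = [1] (depth 1)
After 'dup': stack = [1, 1] (depth 2)
After 'eq': stack = [1] (depth 1)
After 'neg': stack = [-1] (depth 1)
After 'dup': stack = [-1, -1] (depth 2)
After 'push -8': stack = [-1, -1, -8] (depth 3)
After 'div': stack = [-1, 0] (depth 2)
After 'dup': stack = [-1, 0, 0] (depth 3)
After 'push -6': stack = [-1, 0, 0, -6] (depth 4)

Answer: 4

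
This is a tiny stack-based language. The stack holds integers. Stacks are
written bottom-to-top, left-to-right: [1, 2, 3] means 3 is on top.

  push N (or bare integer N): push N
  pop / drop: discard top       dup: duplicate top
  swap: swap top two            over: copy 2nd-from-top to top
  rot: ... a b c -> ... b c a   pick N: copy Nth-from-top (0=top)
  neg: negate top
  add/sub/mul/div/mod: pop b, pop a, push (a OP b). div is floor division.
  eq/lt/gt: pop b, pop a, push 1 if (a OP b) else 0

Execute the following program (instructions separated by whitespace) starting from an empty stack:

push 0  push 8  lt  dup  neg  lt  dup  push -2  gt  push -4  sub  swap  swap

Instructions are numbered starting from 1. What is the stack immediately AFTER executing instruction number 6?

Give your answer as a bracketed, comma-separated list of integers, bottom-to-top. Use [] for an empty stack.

Step 1 ('push 0'): [0]
Step 2 ('push 8'): [0, 8]
Step 3 ('lt'): [1]
Step 4 ('dup'): [1, 1]
Step 5 ('neg'): [1, -1]
Step 6 ('lt'): [0]

Answer: [0]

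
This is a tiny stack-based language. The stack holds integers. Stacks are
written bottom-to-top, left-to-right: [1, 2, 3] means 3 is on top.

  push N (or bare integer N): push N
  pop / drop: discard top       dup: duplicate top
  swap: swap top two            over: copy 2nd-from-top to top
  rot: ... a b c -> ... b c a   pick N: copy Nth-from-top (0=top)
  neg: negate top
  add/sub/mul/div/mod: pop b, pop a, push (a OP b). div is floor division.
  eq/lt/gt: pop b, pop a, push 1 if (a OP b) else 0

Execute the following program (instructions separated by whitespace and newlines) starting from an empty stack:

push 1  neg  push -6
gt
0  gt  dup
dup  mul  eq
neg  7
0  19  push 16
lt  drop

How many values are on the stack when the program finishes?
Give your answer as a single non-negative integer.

Answer: 3

Derivation:
After 'push 1': stack = [1] (depth 1)
After 'neg': stack = [-1] (depth 1)
After 'push -6': stack = [-1, -6] (depth 2)
After 'gt': stack = [1] (depth 1)
After 'push 0': stack = [1, 0] (depth 2)
After 'gt': stack = [1] (depth 1)
After 'dup': stack = [1, 1] (depth 2)
After 'dup': stack = [1, 1, 1] (depth 3)
After 'mul': stack = [1, 1] (depth 2)
After 'eq': stack = [1] (depth 1)
After 'neg': stack = [-1] (depth 1)
After 'push 7': stack = [-1, 7] (depth 2)
After 'push 0': stack = [-1, 7, 0] (depth 3)
After 'push 19': stack = [-1, 7, 0, 19] (depth 4)
After 'push 16': stack = [-1, 7, 0, 19, 16] (depth 5)
After 'lt': stack = [-1, 7, 0, 0] (depth 4)
After 'drop': stack = [-1, 7, 0] (depth 3)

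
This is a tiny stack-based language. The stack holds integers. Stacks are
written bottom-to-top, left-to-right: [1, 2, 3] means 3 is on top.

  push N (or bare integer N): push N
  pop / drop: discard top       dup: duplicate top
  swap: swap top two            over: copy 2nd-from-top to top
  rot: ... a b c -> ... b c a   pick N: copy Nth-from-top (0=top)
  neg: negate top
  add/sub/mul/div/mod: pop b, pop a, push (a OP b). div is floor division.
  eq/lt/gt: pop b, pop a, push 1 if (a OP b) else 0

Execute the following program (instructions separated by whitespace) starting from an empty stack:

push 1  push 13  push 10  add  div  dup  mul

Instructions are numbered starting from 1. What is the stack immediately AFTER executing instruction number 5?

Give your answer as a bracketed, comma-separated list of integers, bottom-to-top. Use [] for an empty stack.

Answer: [0]

Derivation:
Step 1 ('push 1'): [1]
Step 2 ('push 13'): [1, 13]
Step 3 ('push 10'): [1, 13, 10]
Step 4 ('add'): [1, 23]
Step 5 ('div'): [0]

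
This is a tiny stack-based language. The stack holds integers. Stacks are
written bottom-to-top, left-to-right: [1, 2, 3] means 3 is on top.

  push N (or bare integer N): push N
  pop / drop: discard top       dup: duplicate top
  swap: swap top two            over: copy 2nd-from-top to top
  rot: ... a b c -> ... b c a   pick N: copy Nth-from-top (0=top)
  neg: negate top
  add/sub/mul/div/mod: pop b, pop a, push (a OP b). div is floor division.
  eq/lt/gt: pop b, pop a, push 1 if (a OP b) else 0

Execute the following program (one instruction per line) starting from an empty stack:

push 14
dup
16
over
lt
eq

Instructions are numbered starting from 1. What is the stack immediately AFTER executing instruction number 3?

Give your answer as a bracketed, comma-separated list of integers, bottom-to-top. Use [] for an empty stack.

Step 1 ('push 14'): [14]
Step 2 ('dup'): [14, 14]
Step 3 ('16'): [14, 14, 16]

Answer: [14, 14, 16]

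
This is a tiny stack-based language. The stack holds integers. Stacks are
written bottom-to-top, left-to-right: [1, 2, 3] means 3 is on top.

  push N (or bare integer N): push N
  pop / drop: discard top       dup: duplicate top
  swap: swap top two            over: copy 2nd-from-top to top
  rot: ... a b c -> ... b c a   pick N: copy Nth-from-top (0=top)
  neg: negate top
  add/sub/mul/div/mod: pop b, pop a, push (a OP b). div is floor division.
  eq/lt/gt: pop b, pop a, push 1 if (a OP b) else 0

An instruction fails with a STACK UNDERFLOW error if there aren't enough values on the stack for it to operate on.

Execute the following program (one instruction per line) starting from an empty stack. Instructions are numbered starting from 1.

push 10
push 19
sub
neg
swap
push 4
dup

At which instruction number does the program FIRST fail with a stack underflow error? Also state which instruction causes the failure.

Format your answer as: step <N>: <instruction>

Answer: step 5: swap

Derivation:
Step 1 ('push 10'): stack = [10], depth = 1
Step 2 ('push 19'): stack = [10, 19], depth = 2
Step 3 ('sub'): stack = [-9], depth = 1
Step 4 ('neg'): stack = [9], depth = 1
Step 5 ('swap'): needs 2 value(s) but depth is 1 — STACK UNDERFLOW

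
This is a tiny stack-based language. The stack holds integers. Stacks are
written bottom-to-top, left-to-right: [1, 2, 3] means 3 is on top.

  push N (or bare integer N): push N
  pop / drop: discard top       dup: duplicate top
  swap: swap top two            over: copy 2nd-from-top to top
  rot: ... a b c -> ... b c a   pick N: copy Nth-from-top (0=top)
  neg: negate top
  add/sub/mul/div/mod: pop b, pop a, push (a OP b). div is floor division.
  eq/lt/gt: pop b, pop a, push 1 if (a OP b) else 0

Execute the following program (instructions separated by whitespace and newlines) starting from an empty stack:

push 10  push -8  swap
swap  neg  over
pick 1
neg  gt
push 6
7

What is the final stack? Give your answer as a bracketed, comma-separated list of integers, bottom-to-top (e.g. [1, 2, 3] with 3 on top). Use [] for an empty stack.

Answer: [10, 8, 1, 6, 7]

Derivation:
After 'push 10': [10]
After 'push -8': [10, -8]
After 'swap': [-8, 10]
After 'swap': [10, -8]
After 'neg': [10, 8]
After 'over': [10, 8, 10]
After 'pick 1': [10, 8, 10, 8]
After 'neg': [10, 8, 10, -8]
After 'gt': [10, 8, 1]
After 'push 6': [10, 8, 1, 6]
After 'push 7': [10, 8, 1, 6, 7]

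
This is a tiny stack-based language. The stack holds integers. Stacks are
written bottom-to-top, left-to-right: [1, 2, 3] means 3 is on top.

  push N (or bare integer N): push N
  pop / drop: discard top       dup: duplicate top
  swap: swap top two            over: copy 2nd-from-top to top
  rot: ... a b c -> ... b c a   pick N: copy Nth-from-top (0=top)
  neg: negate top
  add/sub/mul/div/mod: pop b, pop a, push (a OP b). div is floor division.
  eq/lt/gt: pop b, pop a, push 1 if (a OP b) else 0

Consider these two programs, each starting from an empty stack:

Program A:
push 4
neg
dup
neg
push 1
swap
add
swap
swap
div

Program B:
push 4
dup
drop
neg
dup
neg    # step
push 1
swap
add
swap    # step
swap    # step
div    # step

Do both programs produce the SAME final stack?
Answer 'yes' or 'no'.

Program A trace:
  After 'push 4': [4]
  After 'neg': [-4]
  After 'dup': [-4, -4]
  After 'neg': [-4, 4]
  After 'push 1': [-4, 4, 1]
  After 'swap': [-4, 1, 4]
  After 'add': [-4, 5]
  After 'swap': [5, -4]
  After 'swap': [-4, 5]
  After 'div': [-1]
Program A final stack: [-1]

Program B trace:
  After 'push 4': [4]
  After 'dup': [4, 4]
  After 'drop': [4]
  After 'neg': [-4]
  After 'dup': [-4, -4]
  After 'neg': [-4, 4]
  After 'push 1': [-4, 4, 1]
  After 'swap': [-4, 1, 4]
  After 'add': [-4, 5]
  After 'swap': [5, -4]
  After 'swap': [-4, 5]
  After 'div': [-1]
Program B final stack: [-1]
Same: yes

Answer: yes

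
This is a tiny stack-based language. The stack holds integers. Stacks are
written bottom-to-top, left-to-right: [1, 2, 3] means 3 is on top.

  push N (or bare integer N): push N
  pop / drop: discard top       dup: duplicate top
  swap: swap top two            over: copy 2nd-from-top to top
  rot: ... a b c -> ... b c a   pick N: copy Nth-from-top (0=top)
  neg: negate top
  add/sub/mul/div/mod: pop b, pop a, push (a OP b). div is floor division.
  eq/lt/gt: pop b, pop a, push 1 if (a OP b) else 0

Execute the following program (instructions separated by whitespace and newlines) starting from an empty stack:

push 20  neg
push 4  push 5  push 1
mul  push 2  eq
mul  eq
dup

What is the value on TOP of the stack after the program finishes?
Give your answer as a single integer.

After 'push 20': [20]
After 'neg': [-20]
After 'push 4': [-20, 4]
After 'push 5': [-20, 4, 5]
After 'push 1': [-20, 4, 5, 1]
After 'mul': [-20, 4, 5]
After 'push 2': [-20, 4, 5, 2]
After 'eq': [-20, 4, 0]
After 'mul': [-20, 0]
After 'eq': [0]
After 'dup': [0, 0]

Answer: 0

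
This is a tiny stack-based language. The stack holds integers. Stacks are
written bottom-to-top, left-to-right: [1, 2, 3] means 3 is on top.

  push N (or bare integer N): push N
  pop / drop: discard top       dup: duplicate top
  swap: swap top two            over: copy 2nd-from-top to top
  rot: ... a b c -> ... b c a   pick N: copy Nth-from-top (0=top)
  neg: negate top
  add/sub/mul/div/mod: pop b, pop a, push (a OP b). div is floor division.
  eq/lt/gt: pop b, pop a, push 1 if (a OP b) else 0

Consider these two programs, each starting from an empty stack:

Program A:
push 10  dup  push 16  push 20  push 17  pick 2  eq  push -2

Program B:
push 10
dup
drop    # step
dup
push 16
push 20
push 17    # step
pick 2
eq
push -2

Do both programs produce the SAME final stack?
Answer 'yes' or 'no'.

Program A trace:
  After 'push 10': [10]
  After 'dup': [10, 10]
  After 'push 16': [10, 10, 16]
  After 'push 20': [10, 10, 16, 20]
  After 'push 17': [10, 10, 16, 20, 17]
  After 'pick 2': [10, 10, 16, 20, 17, 16]
  After 'eq': [10, 10, 16, 20, 0]
  After 'push -2': [10, 10, 16, 20, 0, -2]
Program A final stack: [10, 10, 16, 20, 0, -2]

Program B trace:
  After 'push 10': [10]
  After 'dup': [10, 10]
  After 'drop': [10]
  After 'dup': [10, 10]
  After 'push 16': [10, 10, 16]
  After 'push 20': [10, 10, 16, 20]
  After 'push 17': [10, 10, 16, 20, 17]
  After 'pick 2': [10, 10, 16, 20, 17, 16]
  After 'eq': [10, 10, 16, 20, 0]
  After 'push -2': [10, 10, 16, 20, 0, -2]
Program B final stack: [10, 10, 16, 20, 0, -2]
Same: yes

Answer: yes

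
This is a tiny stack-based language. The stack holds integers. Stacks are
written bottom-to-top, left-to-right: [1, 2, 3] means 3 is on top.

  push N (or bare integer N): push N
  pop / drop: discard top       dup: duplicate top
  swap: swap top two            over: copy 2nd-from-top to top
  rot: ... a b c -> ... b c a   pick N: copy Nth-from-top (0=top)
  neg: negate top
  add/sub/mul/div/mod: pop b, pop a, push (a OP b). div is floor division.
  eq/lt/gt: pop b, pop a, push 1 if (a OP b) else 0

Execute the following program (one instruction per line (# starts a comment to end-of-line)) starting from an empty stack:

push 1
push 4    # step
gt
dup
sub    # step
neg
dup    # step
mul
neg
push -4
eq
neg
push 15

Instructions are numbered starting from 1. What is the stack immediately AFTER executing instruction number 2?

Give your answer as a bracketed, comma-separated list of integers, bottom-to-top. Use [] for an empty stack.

Step 1 ('push 1'): [1]
Step 2 ('push 4'): [1, 4]

Answer: [1, 4]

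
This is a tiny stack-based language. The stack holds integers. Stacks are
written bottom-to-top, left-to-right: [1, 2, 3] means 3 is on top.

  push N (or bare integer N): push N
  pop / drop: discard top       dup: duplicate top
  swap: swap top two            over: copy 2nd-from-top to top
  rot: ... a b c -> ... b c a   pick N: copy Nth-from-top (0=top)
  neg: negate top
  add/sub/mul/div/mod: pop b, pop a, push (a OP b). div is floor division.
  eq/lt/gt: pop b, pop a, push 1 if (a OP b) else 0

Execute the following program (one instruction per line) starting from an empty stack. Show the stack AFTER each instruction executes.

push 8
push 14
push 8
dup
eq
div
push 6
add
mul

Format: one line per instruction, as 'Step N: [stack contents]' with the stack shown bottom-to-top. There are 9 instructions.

Step 1: [8]
Step 2: [8, 14]
Step 3: [8, 14, 8]
Step 4: [8, 14, 8, 8]
Step 5: [8, 14, 1]
Step 6: [8, 14]
Step 7: [8, 14, 6]
Step 8: [8, 20]
Step 9: [160]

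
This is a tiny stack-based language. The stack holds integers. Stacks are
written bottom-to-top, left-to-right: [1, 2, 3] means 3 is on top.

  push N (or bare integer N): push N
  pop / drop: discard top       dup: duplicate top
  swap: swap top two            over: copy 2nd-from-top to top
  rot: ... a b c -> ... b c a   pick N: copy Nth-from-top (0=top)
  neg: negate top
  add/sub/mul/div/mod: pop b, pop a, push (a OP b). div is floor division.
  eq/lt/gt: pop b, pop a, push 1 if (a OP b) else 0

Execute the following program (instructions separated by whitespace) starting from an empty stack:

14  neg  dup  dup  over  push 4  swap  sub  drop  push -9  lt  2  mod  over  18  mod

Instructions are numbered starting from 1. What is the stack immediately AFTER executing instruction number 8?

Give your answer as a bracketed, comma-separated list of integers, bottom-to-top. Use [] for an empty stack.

Step 1 ('14'): [14]
Step 2 ('neg'): [-14]
Step 3 ('dup'): [-14, -14]
Step 4 ('dup'): [-14, -14, -14]
Step 5 ('over'): [-14, -14, -14, -14]
Step 6 ('push 4'): [-14, -14, -14, -14, 4]
Step 7 ('swap'): [-14, -14, -14, 4, -14]
Step 8 ('sub'): [-14, -14, -14, 18]

Answer: [-14, -14, -14, 18]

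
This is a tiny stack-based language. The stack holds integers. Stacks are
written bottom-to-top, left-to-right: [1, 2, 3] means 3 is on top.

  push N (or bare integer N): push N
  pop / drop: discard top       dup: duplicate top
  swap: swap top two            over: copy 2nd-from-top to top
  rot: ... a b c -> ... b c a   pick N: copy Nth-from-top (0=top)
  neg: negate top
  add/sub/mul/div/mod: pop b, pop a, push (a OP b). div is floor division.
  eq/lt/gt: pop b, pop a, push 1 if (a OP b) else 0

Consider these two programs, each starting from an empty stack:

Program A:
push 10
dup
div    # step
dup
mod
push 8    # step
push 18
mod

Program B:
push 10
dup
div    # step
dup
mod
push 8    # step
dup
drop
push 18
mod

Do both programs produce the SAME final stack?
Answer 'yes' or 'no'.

Answer: yes

Derivation:
Program A trace:
  After 'push 10': [10]
  After 'dup': [10, 10]
  After 'div': [1]
  After 'dup': [1, 1]
  After 'mod': [0]
  After 'push 8': [0, 8]
  After 'push 18': [0, 8, 18]
  After 'mod': [0, 8]
Program A final stack: [0, 8]

Program B trace:
  After 'push 10': [10]
  After 'dup': [10, 10]
  After 'div': [1]
  After 'dup': [1, 1]
  After 'mod': [0]
  After 'push 8': [0, 8]
  After 'dup': [0, 8, 8]
  After 'drop': [0, 8]
  After 'push 18': [0, 8, 18]
  After 'mod': [0, 8]
Program B final stack: [0, 8]
Same: yes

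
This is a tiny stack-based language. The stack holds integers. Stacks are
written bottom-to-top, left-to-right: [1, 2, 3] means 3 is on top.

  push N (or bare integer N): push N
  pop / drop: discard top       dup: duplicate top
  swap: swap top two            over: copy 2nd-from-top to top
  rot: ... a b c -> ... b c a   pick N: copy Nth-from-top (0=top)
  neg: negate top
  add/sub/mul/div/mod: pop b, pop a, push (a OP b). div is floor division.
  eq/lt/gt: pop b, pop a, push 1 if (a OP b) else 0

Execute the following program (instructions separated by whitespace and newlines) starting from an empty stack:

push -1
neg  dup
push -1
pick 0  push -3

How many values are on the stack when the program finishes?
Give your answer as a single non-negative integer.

After 'push -1': stack = [-1] (depth 1)
After 'neg': stack = [1] (depth 1)
After 'dup': stack = [1, 1] (depth 2)
After 'push -1': stack = [1, 1, -1] (depth 3)
After 'pick 0': stack = [1, 1, -1, -1] (depth 4)
After 'push -3': stack = [1, 1, -1, -1, -3] (depth 5)

Answer: 5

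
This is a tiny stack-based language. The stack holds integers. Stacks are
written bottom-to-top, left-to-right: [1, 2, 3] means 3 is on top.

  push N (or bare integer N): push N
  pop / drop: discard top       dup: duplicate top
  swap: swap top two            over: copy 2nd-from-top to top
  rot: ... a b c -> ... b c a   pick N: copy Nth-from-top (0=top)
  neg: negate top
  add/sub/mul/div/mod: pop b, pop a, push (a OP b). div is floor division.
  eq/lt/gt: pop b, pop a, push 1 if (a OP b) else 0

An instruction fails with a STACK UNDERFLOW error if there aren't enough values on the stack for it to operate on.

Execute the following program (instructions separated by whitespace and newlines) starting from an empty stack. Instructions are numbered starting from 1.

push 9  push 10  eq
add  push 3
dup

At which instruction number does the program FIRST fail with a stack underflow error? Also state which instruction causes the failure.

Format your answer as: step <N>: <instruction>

Step 1 ('push 9'): stack = [9], depth = 1
Step 2 ('push 10'): stack = [9, 10], depth = 2
Step 3 ('eq'): stack = [0], depth = 1
Step 4 ('add'): needs 2 value(s) but depth is 1 — STACK UNDERFLOW

Answer: step 4: add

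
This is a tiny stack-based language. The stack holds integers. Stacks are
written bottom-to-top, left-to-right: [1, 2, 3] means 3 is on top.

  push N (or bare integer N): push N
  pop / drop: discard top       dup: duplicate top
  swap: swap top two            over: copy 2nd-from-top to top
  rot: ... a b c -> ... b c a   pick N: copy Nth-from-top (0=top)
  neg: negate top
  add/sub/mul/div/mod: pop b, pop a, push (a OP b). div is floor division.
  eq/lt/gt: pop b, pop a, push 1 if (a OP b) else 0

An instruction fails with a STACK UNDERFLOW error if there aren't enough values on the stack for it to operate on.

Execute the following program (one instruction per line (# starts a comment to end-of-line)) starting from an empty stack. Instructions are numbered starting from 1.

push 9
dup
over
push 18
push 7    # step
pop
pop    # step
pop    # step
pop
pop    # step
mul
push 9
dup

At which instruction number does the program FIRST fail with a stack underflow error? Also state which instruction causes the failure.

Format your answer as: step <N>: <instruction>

Step 1 ('push 9'): stack = [9], depth = 1
Step 2 ('dup'): stack = [9, 9], depth = 2
Step 3 ('over'): stack = [9, 9, 9], depth = 3
Step 4 ('push 18'): stack = [9, 9, 9, 18], depth = 4
Step 5 ('push 7'): stack = [9, 9, 9, 18, 7], depth = 5
Step 6 ('pop'): stack = [9, 9, 9, 18], depth = 4
Step 7 ('pop'): stack = [9, 9, 9], depth = 3
Step 8 ('pop'): stack = [9, 9], depth = 2
Step 9 ('pop'): stack = [9], depth = 1
Step 10 ('pop'): stack = [], depth = 0
Step 11 ('mul'): needs 2 value(s) but depth is 0 — STACK UNDERFLOW

Answer: step 11: mul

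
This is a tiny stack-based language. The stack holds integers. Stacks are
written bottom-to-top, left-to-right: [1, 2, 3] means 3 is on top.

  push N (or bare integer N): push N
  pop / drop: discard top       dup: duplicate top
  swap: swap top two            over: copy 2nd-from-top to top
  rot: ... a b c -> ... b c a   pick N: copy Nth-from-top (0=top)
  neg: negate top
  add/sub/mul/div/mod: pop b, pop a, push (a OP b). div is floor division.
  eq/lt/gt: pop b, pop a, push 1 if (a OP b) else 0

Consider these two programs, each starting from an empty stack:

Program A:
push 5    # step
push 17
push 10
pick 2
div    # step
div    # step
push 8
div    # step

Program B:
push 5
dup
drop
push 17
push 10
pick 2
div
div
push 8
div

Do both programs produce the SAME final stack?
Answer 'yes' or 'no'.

Program A trace:
  After 'push 5': [5]
  After 'push 17': [5, 17]
  After 'push 10': [5, 17, 10]
  After 'pick 2': [5, 17, 10, 5]
  After 'div': [5, 17, 2]
  After 'div': [5, 8]
  After 'push 8': [5, 8, 8]
  After 'div': [5, 1]
Program A final stack: [5, 1]

Program B trace:
  After 'push 5': [5]
  After 'dup': [5, 5]
  After 'drop': [5]
  After 'push 17': [5, 17]
  After 'push 10': [5, 17, 10]
  After 'pick 2': [5, 17, 10, 5]
  After 'div': [5, 17, 2]
  After 'div': [5, 8]
  After 'push 8': [5, 8, 8]
  After 'div': [5, 1]
Program B final stack: [5, 1]
Same: yes

Answer: yes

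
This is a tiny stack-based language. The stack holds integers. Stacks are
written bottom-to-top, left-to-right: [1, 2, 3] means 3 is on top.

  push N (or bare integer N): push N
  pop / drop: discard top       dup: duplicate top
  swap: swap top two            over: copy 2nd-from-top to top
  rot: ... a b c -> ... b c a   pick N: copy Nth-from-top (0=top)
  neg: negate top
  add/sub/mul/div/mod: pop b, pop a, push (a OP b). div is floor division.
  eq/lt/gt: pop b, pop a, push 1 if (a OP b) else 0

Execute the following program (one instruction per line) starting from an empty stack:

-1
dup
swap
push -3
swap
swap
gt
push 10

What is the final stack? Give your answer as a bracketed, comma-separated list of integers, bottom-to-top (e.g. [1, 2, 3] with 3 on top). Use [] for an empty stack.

Answer: [-1, 1, 10]

Derivation:
After 'push -1': [-1]
After 'dup': [-1, -1]
After 'swap': [-1, -1]
After 'push -3': [-1, -1, -3]
After 'swap': [-1, -3, -1]
After 'swap': [-1, -1, -3]
After 'gt': [-1, 1]
After 'push 10': [-1, 1, 10]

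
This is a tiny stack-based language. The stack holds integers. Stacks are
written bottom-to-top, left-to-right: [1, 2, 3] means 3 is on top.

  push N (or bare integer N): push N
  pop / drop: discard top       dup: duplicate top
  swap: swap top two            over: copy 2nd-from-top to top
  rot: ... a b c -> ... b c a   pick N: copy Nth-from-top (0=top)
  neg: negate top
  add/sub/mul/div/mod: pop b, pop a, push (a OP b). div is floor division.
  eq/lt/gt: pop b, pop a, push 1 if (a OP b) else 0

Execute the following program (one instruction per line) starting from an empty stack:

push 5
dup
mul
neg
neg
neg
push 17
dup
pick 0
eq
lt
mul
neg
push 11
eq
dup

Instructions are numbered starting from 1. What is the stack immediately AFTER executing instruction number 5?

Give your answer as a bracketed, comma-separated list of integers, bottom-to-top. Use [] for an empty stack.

Step 1 ('push 5'): [5]
Step 2 ('dup'): [5, 5]
Step 3 ('mul'): [25]
Step 4 ('neg'): [-25]
Step 5 ('neg'): [25]

Answer: [25]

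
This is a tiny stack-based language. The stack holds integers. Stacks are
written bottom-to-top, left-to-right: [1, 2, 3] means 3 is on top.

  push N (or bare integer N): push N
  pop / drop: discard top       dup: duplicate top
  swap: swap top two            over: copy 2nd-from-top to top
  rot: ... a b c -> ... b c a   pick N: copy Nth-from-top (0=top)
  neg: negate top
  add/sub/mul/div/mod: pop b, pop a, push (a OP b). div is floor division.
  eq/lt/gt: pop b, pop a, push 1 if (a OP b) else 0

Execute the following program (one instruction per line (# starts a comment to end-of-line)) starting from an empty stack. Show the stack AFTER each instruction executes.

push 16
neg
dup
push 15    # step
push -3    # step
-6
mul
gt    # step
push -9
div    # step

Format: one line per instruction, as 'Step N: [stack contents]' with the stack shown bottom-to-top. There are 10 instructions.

Step 1: [16]
Step 2: [-16]
Step 3: [-16, -16]
Step 4: [-16, -16, 15]
Step 5: [-16, -16, 15, -3]
Step 6: [-16, -16, 15, -3, -6]
Step 7: [-16, -16, 15, 18]
Step 8: [-16, -16, 0]
Step 9: [-16, -16, 0, -9]
Step 10: [-16, -16, 0]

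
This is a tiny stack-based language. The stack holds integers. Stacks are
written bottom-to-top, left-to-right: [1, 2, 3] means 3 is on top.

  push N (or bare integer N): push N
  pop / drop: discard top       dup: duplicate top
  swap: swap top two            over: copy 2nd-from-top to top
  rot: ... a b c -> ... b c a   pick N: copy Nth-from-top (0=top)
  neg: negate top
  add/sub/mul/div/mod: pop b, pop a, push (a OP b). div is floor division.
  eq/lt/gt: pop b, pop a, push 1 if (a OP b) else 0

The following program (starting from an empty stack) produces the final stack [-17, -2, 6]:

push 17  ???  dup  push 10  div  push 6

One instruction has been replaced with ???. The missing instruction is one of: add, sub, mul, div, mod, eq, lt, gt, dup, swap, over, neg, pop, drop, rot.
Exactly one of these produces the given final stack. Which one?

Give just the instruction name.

Stack before ???: [17]
Stack after ???:  [-17]
The instruction that transforms [17] -> [-17] is: neg

Answer: neg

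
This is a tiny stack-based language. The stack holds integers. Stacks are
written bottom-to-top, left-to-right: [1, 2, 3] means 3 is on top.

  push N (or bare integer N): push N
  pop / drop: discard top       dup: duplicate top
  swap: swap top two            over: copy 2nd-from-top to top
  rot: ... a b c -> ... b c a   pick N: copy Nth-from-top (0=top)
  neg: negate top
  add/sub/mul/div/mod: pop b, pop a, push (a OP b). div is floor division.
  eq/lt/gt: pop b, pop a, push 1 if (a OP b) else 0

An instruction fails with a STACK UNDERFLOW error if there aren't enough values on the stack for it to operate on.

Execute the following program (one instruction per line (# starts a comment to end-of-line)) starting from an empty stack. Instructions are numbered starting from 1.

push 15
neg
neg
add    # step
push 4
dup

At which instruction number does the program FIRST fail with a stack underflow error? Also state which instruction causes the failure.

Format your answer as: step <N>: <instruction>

Answer: step 4: add

Derivation:
Step 1 ('push 15'): stack = [15], depth = 1
Step 2 ('neg'): stack = [-15], depth = 1
Step 3 ('neg'): stack = [15], depth = 1
Step 4 ('add'): needs 2 value(s) but depth is 1 — STACK UNDERFLOW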